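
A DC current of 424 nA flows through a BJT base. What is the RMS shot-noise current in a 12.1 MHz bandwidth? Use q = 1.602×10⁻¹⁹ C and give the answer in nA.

1.28 nA

I_n = √(2qI·B)
2qI·B = 2 × 1.602×10⁻¹⁹ × 4.24×10⁻⁷ × 1.21×10⁷ = 1.64×10⁻¹⁸ A²
I_n = √(1.64×10⁻¹⁸) = 1.28×10⁻⁹ A = 1.28 nA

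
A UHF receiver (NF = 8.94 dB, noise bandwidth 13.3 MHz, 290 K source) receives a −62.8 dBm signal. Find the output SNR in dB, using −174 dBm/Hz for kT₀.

Noise floor: N = −174 + 10 log₁₀(B) + NF
10 log₁₀(1.33×10⁷) = 71.24 dB
N = −174 + 71.24 + 8.94 = −93.82 dBm
SNR = P_sig − N = −62.8 − (−93.82) = 31.02 dB → 31.0 dB

31.0 dB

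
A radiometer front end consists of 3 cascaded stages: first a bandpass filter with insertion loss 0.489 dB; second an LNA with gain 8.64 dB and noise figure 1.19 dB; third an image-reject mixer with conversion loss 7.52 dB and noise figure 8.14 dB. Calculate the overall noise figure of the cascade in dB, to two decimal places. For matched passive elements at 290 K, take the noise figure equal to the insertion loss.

3.65 dB

Convert to linear (a loss of L dB is a gain of −L dB): F_i = 10^(NF_i/10), G_i = 10^(G_i,dB/10)
  Stage 1: F_1 = 10^(0.489/10) = 1.119, G_1 = 10^(−0.489/10) = 0.8935
  Stage 2: F_2 = 10^(1.19/10) = 1.315, G_2 = 10^(8.64/10) = 7.311
  Stage 3: F_3 = 10^(8.14/10) = 6.516, G_3 = 10^(−7.52/10) = 0.1770
Friis cascade:
  F = 1.119 + (1.315 − 1)/0.8935 + (6.516 − 1)/6.533 = 2.316
NF = 10 log₁₀(2.316) = 3.65 dB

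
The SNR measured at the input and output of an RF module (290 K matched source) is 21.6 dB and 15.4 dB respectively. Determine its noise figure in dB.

6.2 dB

NF (dB) = SNR_in(dB) − SNR_out(dB) when the source is at T₀
NF = 21.6 − 15.4 = 6.2 dB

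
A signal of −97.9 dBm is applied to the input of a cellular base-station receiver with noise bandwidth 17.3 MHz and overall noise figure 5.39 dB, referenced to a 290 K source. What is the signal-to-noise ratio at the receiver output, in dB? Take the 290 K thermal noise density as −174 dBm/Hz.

−1.7 dB

Noise floor: N = −174 + 10 log₁₀(B) + NF
10 log₁₀(1.73×10⁷) = 72.38 dB
N = −174 + 72.38 + 5.39 = −96.23 dBm
SNR = P_sig − N = −97.9 − (−96.23) = −1.67 dB → −1.7 dB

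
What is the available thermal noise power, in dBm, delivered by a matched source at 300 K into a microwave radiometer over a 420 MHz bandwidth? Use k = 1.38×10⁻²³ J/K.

−87.6 dBm

P_n = kTB = 1.38×10⁻²³ × 300 × 4.20×10⁸ = 1.74×10⁻¹² W
In dBm: 10 log₁₀(1.74×10⁻¹² / 10⁻³) = −87.6 dBm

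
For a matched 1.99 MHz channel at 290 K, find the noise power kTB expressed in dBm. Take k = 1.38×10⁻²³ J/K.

−111.0 dBm

P_n = kTB = 1.38×10⁻²³ × 290 × 1.99×10⁶ = 7.96×10⁻¹⁵ W
In dBm: 10 log₁₀(7.96×10⁻¹⁵ / 10⁻³) = −111.0 dBm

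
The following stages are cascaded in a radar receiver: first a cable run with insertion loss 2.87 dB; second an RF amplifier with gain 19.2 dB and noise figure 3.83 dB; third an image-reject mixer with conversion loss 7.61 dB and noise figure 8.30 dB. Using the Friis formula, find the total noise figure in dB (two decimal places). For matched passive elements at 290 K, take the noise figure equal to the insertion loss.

Convert to linear (a loss of L dB is a gain of −L dB): F_i = 10^(NF_i/10), G_i = 10^(G_i,dB/10)
  Stage 1: F_1 = 10^(2.87/10) = 1.936, G_1 = 10^(−2.87/10) = 0.5164
  Stage 2: F_2 = 10^(3.83/10) = 2.415, G_2 = 10^(19.2/10) = 83.18
  Stage 3: F_3 = 10^(8.30/10) = 6.761, G_3 = 10^(−7.61/10) = 0.1734
Friis cascade:
  F = 1.936 + (2.415 − 1)/0.5164 + (6.761 − 1)/42.95 = 4.811
NF = 10 log₁₀(4.811) = 6.82 dB

6.82 dB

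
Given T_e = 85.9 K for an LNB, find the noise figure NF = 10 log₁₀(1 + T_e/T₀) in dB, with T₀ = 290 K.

1.13 dB

F = 1 + T_e/T₀ = 1 + 85.9/290 = 1.29621
NF = 10 log₁₀(1.29621) = 1.13 dB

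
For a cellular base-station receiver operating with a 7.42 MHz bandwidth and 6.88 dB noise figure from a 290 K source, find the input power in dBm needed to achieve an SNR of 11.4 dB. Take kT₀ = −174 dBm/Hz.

−87.0 dBm

Sensitivity = −174 + 10 log₁₀(B) + NF + SNR_min
= −174 + 68.7 + 6.88 + 11.4
= −87.02 dBm → −87.0 dBm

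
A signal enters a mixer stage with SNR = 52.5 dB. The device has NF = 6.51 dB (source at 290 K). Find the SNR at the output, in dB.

By definition F = SNR_in/SNR_out, so in dB: SNR_out = SNR_in − NF
SNR_out = 52.5 − 6.51 = 45.99 dB

45.99 dB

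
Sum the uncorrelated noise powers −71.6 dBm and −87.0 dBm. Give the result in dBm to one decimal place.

−71.5 dBm

Convert to linear, add, convert back:
P₁ = 6.92×10⁻¹¹ W, P₂ = 2.00×10⁻¹² W
P_tot = 7.12×10⁻¹¹ W → 10 log₁₀(P_tot / 10⁻³) = −71.5 dBm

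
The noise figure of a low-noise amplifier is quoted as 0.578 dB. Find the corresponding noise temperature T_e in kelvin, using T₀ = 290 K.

41.3 K

F = 10^(0.578/10) = 1.14235
T_e = (F − 1)·T₀ = (1.14235 − 1) × 290 = 41.3 K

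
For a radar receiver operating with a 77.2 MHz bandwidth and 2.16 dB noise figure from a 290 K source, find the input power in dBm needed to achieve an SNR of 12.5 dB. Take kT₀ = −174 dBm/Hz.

Sensitivity = −174 + 10 log₁₀(B) + NF + SNR_min
= −174 + 78.88 + 2.16 + 12.5
= −80.46 dBm → −80.5 dBm

−80.5 dBm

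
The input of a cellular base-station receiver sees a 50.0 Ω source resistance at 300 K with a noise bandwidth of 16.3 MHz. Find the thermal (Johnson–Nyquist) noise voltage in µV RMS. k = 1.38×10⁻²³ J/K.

3.67 µV

V_n = √(4kTRB)
4kTRB = 4 × 1.38×10⁻²³ × 300 × 5.00×10¹ × 1.63×10⁷ = 1.35×10⁻¹¹ V²
V_n = √(1.35×10⁻¹¹) = 3.67×10⁻⁶ V = 3.67 µV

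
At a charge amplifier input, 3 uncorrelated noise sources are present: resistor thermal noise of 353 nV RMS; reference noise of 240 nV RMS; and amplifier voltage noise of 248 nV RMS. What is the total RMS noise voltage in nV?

494 nV

Uncorrelated sources add in power (mean-square): V_tot = √(ΣV_i²)
V_tot = √[(3.53×10⁻⁷)² + (2.40×10⁻⁷)² + (2.48×10⁻⁷)²] = 4.94×10⁻⁷ V = 494 nV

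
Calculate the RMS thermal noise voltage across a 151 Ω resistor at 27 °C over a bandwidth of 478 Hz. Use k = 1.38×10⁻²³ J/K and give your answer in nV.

34.6 nV

T = 27 °C + 273.15 = 300.15 K
V_n = √(4kTRB)
4kTRB = 4 × 1.38×10⁻²³ × 300.15 × 1.51×10² × 4.78×10² = 1.20×10⁻¹⁵ V²
V_n = √(1.20×10⁻¹⁵) = 3.46×10⁻⁸ V = 34.6 nV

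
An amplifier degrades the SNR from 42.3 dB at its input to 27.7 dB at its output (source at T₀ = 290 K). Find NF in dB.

NF (dB) = SNR_in(dB) − SNR_out(dB) when the source is at T₀
NF = 42.3 − 27.7 = 14.6 dB

14.6 dB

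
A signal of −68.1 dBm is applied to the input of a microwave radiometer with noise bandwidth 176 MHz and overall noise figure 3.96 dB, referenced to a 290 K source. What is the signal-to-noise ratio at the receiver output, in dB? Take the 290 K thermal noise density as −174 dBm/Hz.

Noise floor: N = −174 + 10 log₁₀(B) + NF
10 log₁₀(1.76×10⁸) = 82.46 dB
N = −174 + 82.46 + 3.96 = −87.58 dBm
SNR = P_sig − N = −68.1 − (−87.58) = 19.48 dB → 19.5 dB

19.5 dB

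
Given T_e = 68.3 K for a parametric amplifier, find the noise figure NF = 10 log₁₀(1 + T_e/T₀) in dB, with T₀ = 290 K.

0.918 dB

F = 1 + T_e/T₀ = 1 + 68.3/290 = 1.23552
NF = 10 log₁₀(1.23552) = 0.918 dB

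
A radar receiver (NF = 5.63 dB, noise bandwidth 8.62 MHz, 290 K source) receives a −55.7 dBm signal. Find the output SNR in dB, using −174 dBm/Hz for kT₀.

Noise floor: N = −174 + 10 log₁₀(B) + NF
10 log₁₀(8.62×10⁶) = 69.36 dB
N = −174 + 69.36 + 5.63 = −99.01 dBm
SNR = P_sig − N = −55.7 − (−99.01) = 43.31 dB → 43.3 dB

43.3 dB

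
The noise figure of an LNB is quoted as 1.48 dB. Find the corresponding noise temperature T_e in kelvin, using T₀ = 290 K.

F = 10^(1.48/10) = 1.40605
T_e = (F − 1)·T₀ = (1.40605 − 1) × 290 = 118 K

118 K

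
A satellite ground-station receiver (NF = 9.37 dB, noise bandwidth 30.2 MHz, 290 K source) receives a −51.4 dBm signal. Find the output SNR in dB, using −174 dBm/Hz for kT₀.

Noise floor: N = −174 + 10 log₁₀(B) + NF
10 log₁₀(3.02×10⁷) = 74.8 dB
N = −174 + 74.8 + 9.37 = −89.83 dBm
SNR = P_sig − N = −51.4 − (−89.83) = 38.43 dB → 38.4 dB

38.4 dB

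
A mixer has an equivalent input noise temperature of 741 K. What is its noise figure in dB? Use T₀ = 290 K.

F = 1 + T_e/T₀ = 1 + 741/290 = 3.55517
NF = 10 log₁₀(3.55517) = 5.51 dB

5.51 dB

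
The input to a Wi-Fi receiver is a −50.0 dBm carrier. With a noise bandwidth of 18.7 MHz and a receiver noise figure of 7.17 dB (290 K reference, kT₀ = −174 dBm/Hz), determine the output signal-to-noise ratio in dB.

Noise floor: N = −174 + 10 log₁₀(B) + NF
10 log₁₀(1.87×10⁷) = 72.72 dB
N = −174 + 72.72 + 7.17 = −94.11 dBm
SNR = P_sig − N = −50.0 − (−94.11) = 44.11 dB → 44.1 dB

44.1 dB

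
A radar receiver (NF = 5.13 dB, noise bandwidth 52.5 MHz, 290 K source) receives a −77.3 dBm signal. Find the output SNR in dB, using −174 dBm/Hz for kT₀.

14.4 dB

Noise floor: N = −174 + 10 log₁₀(B) + NF
10 log₁₀(5.25×10⁷) = 77.2 dB
N = −174 + 77.2 + 5.13 = −91.67 dBm
SNR = P_sig − N = −77.3 − (−91.67) = 14.37 dB → 14.4 dB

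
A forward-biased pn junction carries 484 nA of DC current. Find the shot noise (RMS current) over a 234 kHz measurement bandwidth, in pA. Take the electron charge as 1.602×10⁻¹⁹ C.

I_n = √(2qI·B)
2qI·B = 2 × 1.602×10⁻¹⁹ × 4.84×10⁻⁷ × 2.34×10⁵ = 3.63×10⁻²⁰ A²
I_n = √(3.63×10⁻²⁰) = 1.90×10⁻¹⁰ A = 190 pA

190 pA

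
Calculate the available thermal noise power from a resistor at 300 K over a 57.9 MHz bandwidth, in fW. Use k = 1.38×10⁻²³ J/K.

240 fW

P_n = kTB = 1.38×10⁻²³ × 300 × 5.79×10⁷ = 2.40×10⁻¹³ W = 240 fW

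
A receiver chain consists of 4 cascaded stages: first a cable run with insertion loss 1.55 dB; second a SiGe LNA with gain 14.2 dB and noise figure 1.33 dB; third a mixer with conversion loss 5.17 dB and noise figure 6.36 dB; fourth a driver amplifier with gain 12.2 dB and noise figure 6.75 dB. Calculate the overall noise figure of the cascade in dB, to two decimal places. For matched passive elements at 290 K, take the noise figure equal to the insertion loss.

4.45 dB

Convert to linear (a loss of L dB is a gain of −L dB): F_i = 10^(NF_i/10), G_i = 10^(G_i,dB/10)
  Stage 1: F_1 = 10^(1.55/10) = 1.429, G_1 = 10^(−1.55/10) = 0.6998
  Stage 2: F_2 = 10^(1.33/10) = 1.358, G_2 = 10^(14.2/10) = 26.30
  Stage 3: F_3 = 10^(6.36/10) = 4.325, G_3 = 10^(−5.17/10) = 0.3041
  Stage 4: F_4 = 10^(6.75/10) = 4.732, G_4 = 10^(12.2/10) = 16.60
Friis cascade:
  F = 1.429 + (1.358 − 1)/0.6998 + (4.325 − 1)/18.41 + (4.732 − 1)/5.598 = 2.788
NF = 10 log₁₀(2.788) = 4.45 dB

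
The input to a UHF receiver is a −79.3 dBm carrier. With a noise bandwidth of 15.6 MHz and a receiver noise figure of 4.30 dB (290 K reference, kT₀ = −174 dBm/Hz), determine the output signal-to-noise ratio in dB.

Noise floor: N = −174 + 10 log₁₀(B) + NF
10 log₁₀(1.56×10⁷) = 71.93 dB
N = −174 + 71.93 + 4.30 = −97.77 dBm
SNR = P_sig − N = −79.3 − (−97.77) = 18.47 dB → 18.5 dB

18.5 dB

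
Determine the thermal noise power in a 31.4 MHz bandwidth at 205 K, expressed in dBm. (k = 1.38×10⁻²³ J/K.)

−100.5 dBm

P_n = kTB = 1.38×10⁻²³ × 205 × 3.14×10⁷ = 8.88×10⁻¹⁴ W
In dBm: 10 log₁₀(8.88×10⁻¹⁴ / 10⁻³) = −100.5 dBm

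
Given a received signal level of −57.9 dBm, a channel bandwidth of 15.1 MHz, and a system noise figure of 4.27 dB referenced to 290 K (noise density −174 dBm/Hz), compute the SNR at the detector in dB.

Noise floor: N = −174 + 10 log₁₀(B) + NF
10 log₁₀(1.51×10⁷) = 71.79 dB
N = −174 + 71.79 + 4.27 = −97.94 dBm
SNR = P_sig − N = −57.9 − (−97.94) = 40.04 dB → 40.0 dB

40.0 dB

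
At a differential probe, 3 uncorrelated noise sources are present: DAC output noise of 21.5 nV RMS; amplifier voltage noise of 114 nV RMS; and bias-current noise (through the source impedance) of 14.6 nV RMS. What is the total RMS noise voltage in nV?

Uncorrelated sources add in power (mean-square): V_tot = √(ΣV_i²)
V_tot = √[(2.15×10⁻⁸)² + (1.14×10⁻⁷)² + (1.46×10⁻⁸)²] = 1.17×10⁻⁷ V = 117 nV

117 nV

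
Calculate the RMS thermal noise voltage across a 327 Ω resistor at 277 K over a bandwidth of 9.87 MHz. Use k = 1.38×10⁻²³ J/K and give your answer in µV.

7.02 µV

V_n = √(4kTRB)
4kTRB = 4 × 1.38×10⁻²³ × 277 × 3.27×10² × 9.87×10⁶ = 4.93×10⁻¹¹ V²
V_n = √(4.93×10⁻¹¹) = 7.02×10⁻⁶ V = 7.02 µV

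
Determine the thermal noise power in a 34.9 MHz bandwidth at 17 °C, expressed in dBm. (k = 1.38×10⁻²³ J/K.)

T = 17 °C + 273.15 = 290.15 K
P_n = kTB = 1.38×10⁻²³ × 290.15 × 3.49×10⁷ = 1.40×10⁻¹³ W
In dBm: 10 log₁₀(1.40×10⁻¹³ / 10⁻³) = −98.5 dBm

−98.5 dBm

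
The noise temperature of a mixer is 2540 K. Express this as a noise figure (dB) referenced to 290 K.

9.89 dB

F = 1 + T_e/T₀ = 1 + 2540/290 = 9.75862
NF = 10 log₁₀(9.75862) = 9.89 dB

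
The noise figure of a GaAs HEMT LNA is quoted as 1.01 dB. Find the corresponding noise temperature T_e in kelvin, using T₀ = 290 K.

F = 10^(1.01/10) = 1.26183
T_e = (F − 1)·T₀ = (1.26183 − 1) × 290 = 75.9 K

75.9 K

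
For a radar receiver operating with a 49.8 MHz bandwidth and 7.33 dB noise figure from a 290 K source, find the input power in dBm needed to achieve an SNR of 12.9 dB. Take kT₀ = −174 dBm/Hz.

Sensitivity = −174 + 10 log₁₀(B) + NF + SNR_min
= −174 + 76.97 + 7.33 + 12.9
= −76.80 dBm → −76.8 dBm

−76.8 dBm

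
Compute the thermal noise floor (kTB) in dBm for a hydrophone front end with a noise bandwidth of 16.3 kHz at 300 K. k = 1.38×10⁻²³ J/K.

P_n = kTB = 1.38×10⁻²³ × 300 × 1.63×10⁴ = 6.75×10⁻¹⁷ W
In dBm: 10 log₁₀(6.75×10⁻¹⁷ / 10⁻³) = −131.7 dBm

−131.7 dBm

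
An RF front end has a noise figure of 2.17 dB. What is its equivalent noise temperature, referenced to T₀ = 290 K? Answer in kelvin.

188 K

F = 10^(2.17/10) = 1.64816
T_e = (F − 1)·T₀ = (1.64816 − 1) × 290 = 188 K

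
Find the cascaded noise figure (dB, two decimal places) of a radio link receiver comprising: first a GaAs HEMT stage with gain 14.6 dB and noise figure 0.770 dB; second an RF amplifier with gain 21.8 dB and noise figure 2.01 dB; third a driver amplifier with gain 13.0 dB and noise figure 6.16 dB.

0.85 dB

Convert to linear (a loss of L dB is a gain of −L dB): F_i = 10^(NF_i/10), G_i = 10^(G_i,dB/10)
  Stage 1: F_1 = 10^(0.770/10) = 1.194, G_1 = 10^(14.6/10) = 28.84
  Stage 2: F_2 = 10^(2.01/10) = 1.589, G_2 = 10^(21.8/10) = 151.4
  Stage 3: F_3 = 10^(6.16/10) = 4.130, G_3 = 10^(13.0/10) = 19.95
Friis cascade:
  F = 1.194 + (1.589 − 1)/28.84 + (4.130 − 1)/4365 = 1.215
NF = 10 log₁₀(1.215) = 0.85 dB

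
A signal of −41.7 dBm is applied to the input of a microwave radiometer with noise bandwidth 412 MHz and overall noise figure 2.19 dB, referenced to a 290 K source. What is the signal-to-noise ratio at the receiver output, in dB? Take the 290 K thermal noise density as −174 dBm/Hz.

44.0 dB

Noise floor: N = −174 + 10 log₁₀(B) + NF
10 log₁₀(4.12×10⁸) = 86.15 dB
N = −174 + 86.15 + 2.19 = −85.66 dBm
SNR = P_sig − N = −41.7 − (−85.66) = 43.96 dB → 44.0 dB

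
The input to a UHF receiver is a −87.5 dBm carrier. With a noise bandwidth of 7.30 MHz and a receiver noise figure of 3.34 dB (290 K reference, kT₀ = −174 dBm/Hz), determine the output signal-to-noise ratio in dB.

14.5 dB

Noise floor: N = −174 + 10 log₁₀(B) + NF
10 log₁₀(7.30×10⁶) = 68.63 dB
N = −174 + 68.63 + 3.34 = −102.03 dBm
SNR = P_sig − N = −87.5 − (−102.03) = 14.53 dB → 14.5 dB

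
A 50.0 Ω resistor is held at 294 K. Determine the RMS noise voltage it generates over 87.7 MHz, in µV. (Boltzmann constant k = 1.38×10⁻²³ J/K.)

8.44 µV

V_n = √(4kTRB)
4kTRB = 4 × 1.38×10⁻²³ × 294 × 5.00×10¹ × 8.77×10⁷ = 7.12×10⁻¹¹ V²
V_n = √(7.12×10⁻¹¹) = 8.44×10⁻⁶ V = 8.44 µV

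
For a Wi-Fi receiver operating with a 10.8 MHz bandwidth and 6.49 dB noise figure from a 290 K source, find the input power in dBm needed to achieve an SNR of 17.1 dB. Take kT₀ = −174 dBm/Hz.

−80.1 dBm

Sensitivity = −174 + 10 log₁₀(B) + NF + SNR_min
= −174 + 70.33 + 6.49 + 17.1
= −80.08 dBm → −80.1 dBm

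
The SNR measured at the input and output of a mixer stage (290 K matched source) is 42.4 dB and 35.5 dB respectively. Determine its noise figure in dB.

NF (dB) = SNR_in(dB) − SNR_out(dB) when the source is at T₀
NF = 42.4 − 35.5 = 6.9 dB

6.9 dB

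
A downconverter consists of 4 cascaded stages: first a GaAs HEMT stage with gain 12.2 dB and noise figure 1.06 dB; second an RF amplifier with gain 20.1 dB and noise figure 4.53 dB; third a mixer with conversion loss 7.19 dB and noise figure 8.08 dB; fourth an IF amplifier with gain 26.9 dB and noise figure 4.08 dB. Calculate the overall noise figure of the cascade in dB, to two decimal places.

Convert to linear (a loss of L dB is a gain of −L dB): F_i = 10^(NF_i/10), G_i = 10^(G_i,dB/10)
  Stage 1: F_1 = 10^(1.06/10) = 1.276, G_1 = 10^(12.2/10) = 16.60
  Stage 2: F_2 = 10^(4.53/10) = 2.838, G_2 = 10^(20.1/10) = 102.3
  Stage 3: F_3 = 10^(8.08/10) = 6.427, G_3 = 10^(−7.19/10) = 0.1910
  Stage 4: F_4 = 10^(4.08/10) = 2.559, G_4 = 10^(26.9/10) = 489.8
Friis cascade:
  F = 1.276 + (2.838 − 1)/16.60 + (6.427 − 1)/1698 + (2.559 − 1)/324.3 = 1.395
NF = 10 log₁₀(1.395) = 1.45 dB

1.45 dB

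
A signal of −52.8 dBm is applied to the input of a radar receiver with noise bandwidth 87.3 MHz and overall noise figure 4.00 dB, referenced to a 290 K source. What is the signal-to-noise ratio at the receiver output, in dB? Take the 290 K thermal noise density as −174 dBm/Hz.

37.8 dB

Noise floor: N = −174 + 10 log₁₀(B) + NF
10 log₁₀(8.73×10⁷) = 79.41 dB
N = −174 + 79.41 + 4.00 = −90.59 dBm
SNR = P_sig − N = −52.8 − (−90.59) = 37.79 dB → 37.8 dB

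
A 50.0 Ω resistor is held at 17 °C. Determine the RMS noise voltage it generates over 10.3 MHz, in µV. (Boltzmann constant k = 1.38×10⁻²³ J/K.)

2.87 µV

T = 17 °C + 273.15 = 290.15 K
V_n = √(4kTRB)
4kTRB = 4 × 1.38×10⁻²³ × 290.15 × 5.00×10¹ × 1.03×10⁷ = 8.25×10⁻¹² V²
V_n = √(8.25×10⁻¹²) = 2.87×10⁻⁶ V = 2.87 µV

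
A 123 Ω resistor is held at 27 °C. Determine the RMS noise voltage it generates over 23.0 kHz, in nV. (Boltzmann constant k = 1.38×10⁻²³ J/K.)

216 nV

T = 27 °C + 273.15 = 300.15 K
V_n = √(4kTRB)
4kTRB = 4 × 1.38×10⁻²³ × 300.15 × 1.23×10² × 2.30×10⁴ = 4.69×10⁻¹⁴ V²
V_n = √(4.69×10⁻¹⁴) = 2.16×10⁻⁷ V = 216 nV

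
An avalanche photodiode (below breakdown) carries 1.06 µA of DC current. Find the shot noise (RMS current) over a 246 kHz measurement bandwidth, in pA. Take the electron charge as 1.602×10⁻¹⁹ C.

289 pA

I_n = √(2qI·B)
2qI·B = 2 × 1.602×10⁻¹⁹ × 1.06×10⁻⁶ × 2.46×10⁵ = 8.35×10⁻²⁰ A²
I_n = √(8.35×10⁻²⁰) = 2.89×10⁻¹⁰ A = 289 pA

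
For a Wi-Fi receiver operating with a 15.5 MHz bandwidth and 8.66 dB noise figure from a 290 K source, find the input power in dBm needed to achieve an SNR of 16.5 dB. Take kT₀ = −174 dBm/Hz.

Sensitivity = −174 + 10 log₁₀(B) + NF + SNR_min
= −174 + 71.9 + 8.66 + 16.5
= −76.94 dBm → −76.9 dBm

−76.9 dBm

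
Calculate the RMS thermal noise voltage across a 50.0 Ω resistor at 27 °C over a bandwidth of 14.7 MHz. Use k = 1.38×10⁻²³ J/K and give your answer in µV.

T = 27 °C + 273.15 = 300.15 K
V_n = √(4kTRB)
4kTRB = 4 × 1.38×10⁻²³ × 300.15 × 5.00×10¹ × 1.47×10⁷ = 1.22×10⁻¹¹ V²
V_n = √(1.22×10⁻¹¹) = 3.49×10⁻⁶ V = 3.49 µV

3.49 µV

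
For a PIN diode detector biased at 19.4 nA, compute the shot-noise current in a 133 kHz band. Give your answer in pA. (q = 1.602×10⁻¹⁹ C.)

I_n = √(2qI·B)
2qI·B = 2 × 1.602×10⁻¹⁹ × 1.94×10⁻⁸ × 1.33×10⁵ = 8.27×10⁻²² A²
I_n = √(8.27×10⁻²²) = 2.88×10⁻¹¹ A = 28.8 pA

28.8 pA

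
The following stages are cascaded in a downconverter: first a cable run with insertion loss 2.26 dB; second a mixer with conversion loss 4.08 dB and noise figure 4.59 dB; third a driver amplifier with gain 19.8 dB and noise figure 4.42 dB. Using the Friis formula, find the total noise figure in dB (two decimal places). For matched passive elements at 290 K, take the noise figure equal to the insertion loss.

10.95 dB

Convert to linear (a loss of L dB is a gain of −L dB): F_i = 10^(NF_i/10), G_i = 10^(G_i,dB/10)
  Stage 1: F_1 = 10^(2.26/10) = 1.683, G_1 = 10^(−2.26/10) = 0.5943
  Stage 2: F_2 = 10^(4.59/10) = 2.877, G_2 = 10^(−4.08/10) = 0.3908
  Stage 3: F_3 = 10^(4.42/10) = 2.767, G_3 = 10^(19.8/10) = 95.50
Friis cascade:
  F = 1.683 + (2.877 − 1)/0.5943 + (2.767 − 1)/0.2323 = 12.45
NF = 10 log₁₀(12.45) = 10.95 dB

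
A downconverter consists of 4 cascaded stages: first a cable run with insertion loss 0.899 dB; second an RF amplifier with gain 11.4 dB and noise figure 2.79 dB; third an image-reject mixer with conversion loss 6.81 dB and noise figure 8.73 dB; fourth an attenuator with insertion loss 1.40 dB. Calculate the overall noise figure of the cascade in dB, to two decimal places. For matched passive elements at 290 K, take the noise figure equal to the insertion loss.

4.88 dB

Convert to linear (a loss of L dB is a gain of −L dB): F_i = 10^(NF_i/10), G_i = 10^(G_i,dB/10)
  Stage 1: F_1 = 10^(0.899/10) = 1.230, G_1 = 10^(−0.899/10) = 0.8130
  Stage 2: F_2 = 10^(2.79/10) = 1.901, G_2 = 10^(11.4/10) = 13.80
  Stage 3: F_3 = 10^(8.73/10) = 7.464, G_3 = 10^(−6.81/10) = 0.2084
  Stage 4: F_4 = 10^(1.40/10) = 1.380, G_4 = 10^(−1.40/10) = 0.7244
Friis cascade:
  F = 1.230 + (1.901 − 1)/0.8130 + (7.464 − 1)/11.22 + (1.380 − 1)/2.339 = 3.077
NF = 10 log₁₀(3.077) = 4.88 dB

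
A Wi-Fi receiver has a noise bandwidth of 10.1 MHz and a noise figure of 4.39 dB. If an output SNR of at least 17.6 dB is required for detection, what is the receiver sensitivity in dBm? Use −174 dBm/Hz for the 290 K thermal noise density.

Sensitivity = −174 + 10 log₁₀(B) + NF + SNR_min
= −174 + 70.04 + 4.39 + 17.6
= −81.97 dBm → −82.0 dBm

−82.0 dBm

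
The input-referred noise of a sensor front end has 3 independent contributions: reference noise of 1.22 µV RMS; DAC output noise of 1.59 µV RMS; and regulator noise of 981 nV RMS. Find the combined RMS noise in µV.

2.23 µV

Uncorrelated sources add in power (mean-square): V_tot = √(ΣV_i²)
V_tot = √[(1.22×10⁻⁶)² + (1.59×10⁻⁶)² + (9.81×10⁻⁷)²] = 2.23×10⁻⁶ V = 2.23 µV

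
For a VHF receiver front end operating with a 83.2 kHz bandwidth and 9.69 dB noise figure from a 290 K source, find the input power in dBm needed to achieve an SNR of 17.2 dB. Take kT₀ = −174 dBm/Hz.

−97.9 dBm

Sensitivity = −174 + 10 log₁₀(B) + NF + SNR_min
= −174 + 49.2 + 9.69 + 17.2
= −97.91 dBm → −97.9 dBm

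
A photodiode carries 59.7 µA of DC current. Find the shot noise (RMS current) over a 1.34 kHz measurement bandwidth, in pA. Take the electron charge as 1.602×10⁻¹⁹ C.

I_n = √(2qI·B)
2qI·B = 2 × 1.602×10⁻¹⁹ × 5.97×10⁻⁵ × 1.34×10³ = 2.56×10⁻²⁰ A²
I_n = √(2.56×10⁻²⁰) = 1.60×10⁻¹⁰ A = 160 pA

160 pA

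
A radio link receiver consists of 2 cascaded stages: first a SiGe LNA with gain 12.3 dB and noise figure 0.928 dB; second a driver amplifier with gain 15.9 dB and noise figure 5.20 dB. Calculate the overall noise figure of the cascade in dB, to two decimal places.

1.38 dB

Convert to linear (a loss of L dB is a gain of −L dB): F_i = 10^(NF_i/10), G_i = 10^(G_i,dB/10)
  Stage 1: F_1 = 10^(0.928/10) = 1.238, G_1 = 10^(12.3/10) = 16.98
  Stage 2: F_2 = 10^(5.20/10) = 3.311, G_2 = 10^(15.9/10) = 38.90
Friis cascade:
  F = 1.238 + (3.311 − 1)/16.98 = 1.374
NF = 10 log₁₀(1.374) = 1.38 dB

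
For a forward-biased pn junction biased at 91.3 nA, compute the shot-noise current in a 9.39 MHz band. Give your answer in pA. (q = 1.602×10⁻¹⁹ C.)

I_n = √(2qI·B)
2qI·B = 2 × 1.602×10⁻¹⁹ × 9.13×10⁻⁸ × 9.39×10⁶ = 2.75×10⁻¹⁹ A²
I_n = √(2.75×10⁻¹⁹) = 5.24×10⁻¹⁰ A = 524 pA

524 pA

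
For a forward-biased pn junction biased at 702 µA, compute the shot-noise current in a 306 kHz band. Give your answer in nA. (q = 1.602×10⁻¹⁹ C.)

I_n = √(2qI·B)
2qI·B = 2 × 1.602×10⁻¹⁹ × 7.02×10⁻⁴ × 3.06×10⁵ = 6.88×10⁻¹⁷ A²
I_n = √(6.88×10⁻¹⁷) = 8.30×10⁻⁹ A = 8.30 nA

8.30 nA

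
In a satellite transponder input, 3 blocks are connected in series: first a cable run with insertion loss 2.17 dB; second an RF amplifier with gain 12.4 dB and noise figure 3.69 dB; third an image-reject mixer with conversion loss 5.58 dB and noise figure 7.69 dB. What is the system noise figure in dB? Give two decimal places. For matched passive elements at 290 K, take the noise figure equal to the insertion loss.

6.35 dB

Convert to linear (a loss of L dB is a gain of −L dB): F_i = 10^(NF_i/10), G_i = 10^(G_i,dB/10)
  Stage 1: F_1 = 10^(2.17/10) = 1.648, G_1 = 10^(−2.17/10) = 0.6067
  Stage 2: F_2 = 10^(3.69/10) = 2.339, G_2 = 10^(12.4/10) = 17.38
  Stage 3: F_3 = 10^(7.69/10) = 5.875, G_3 = 10^(−5.58/10) = 0.2767
Friis cascade:
  F = 1.648 + (2.339 − 1)/0.6067 + (5.875 − 1)/10.54 = 4.317
NF = 10 log₁₀(4.317) = 6.35 dB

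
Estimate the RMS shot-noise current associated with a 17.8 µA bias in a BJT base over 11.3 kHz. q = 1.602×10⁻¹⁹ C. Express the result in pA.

I_n = √(2qI·B)
2qI·B = 2 × 1.602×10⁻¹⁹ × 1.78×10⁻⁵ × 1.13×10⁴ = 6.44×10⁻²⁰ A²
I_n = √(6.44×10⁻²⁰) = 2.54×10⁻¹⁰ A = 254 pA

254 pA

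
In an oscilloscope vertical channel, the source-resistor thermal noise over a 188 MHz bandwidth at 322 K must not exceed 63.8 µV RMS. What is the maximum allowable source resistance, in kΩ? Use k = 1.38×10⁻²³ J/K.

Johnson–Nyquist: V_n = √(4kTRB) ⇒ R = V_n² / (4kTB)
4kTB = 4 × 1.38×10⁻²³ × 322 × 1.88×10⁸ = 3.34×10⁻¹²
R = (6.38×10⁻⁵)² / 3.34×10⁻¹² = 1.22×10³ Ω = 1.22 kΩ

1.22 kΩ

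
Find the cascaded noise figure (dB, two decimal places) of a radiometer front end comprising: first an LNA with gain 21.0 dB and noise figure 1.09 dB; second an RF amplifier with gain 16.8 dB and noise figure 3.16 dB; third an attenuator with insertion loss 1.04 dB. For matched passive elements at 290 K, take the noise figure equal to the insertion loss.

Convert to linear (a loss of L dB is a gain of −L dB): F_i = 10^(NF_i/10), G_i = 10^(G_i,dB/10)
  Stage 1: F_1 = 10^(1.09/10) = 1.285, G_1 = 10^(21.0/10) = 125.9
  Stage 2: F_2 = 10^(3.16/10) = 2.070, G_2 = 10^(16.8/10) = 47.86
  Stage 3: F_3 = 10^(1.04/10) = 1.271, G_3 = 10^(−1.04/10) = 0.7870
Friis cascade:
  F = 1.285 + (2.070 − 1)/125.9 + (1.271 − 1)/6026 = 1.294
NF = 10 log₁₀(1.294) = 1.12 dB

1.12 dB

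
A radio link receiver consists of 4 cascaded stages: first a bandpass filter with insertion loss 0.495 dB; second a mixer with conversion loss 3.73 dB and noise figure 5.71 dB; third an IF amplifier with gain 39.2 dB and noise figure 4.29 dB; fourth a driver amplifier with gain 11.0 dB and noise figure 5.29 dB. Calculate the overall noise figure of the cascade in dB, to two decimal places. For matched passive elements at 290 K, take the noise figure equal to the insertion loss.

9.36 dB

Convert to linear (a loss of L dB is a gain of −L dB): F_i = 10^(NF_i/10), G_i = 10^(G_i,dB/10)
  Stage 1: F_1 = 10^(0.495/10) = 1.121, G_1 = 10^(−0.495/10) = 0.8923
  Stage 2: F_2 = 10^(5.71/10) = 3.724, G_2 = 10^(−3.73/10) = 0.4236
  Stage 3: F_3 = 10^(4.29/10) = 2.685, G_3 = 10^(39.2/10) = 8318
  Stage 4: F_4 = 10^(5.29/10) = 3.381, G_4 = 10^(11.0/10) = 12.59
Friis cascade:
  F = 1.121 + (3.724 − 1)/0.8923 + (2.685 − 1)/0.3780 + (3.381 − 1)/3144 = 8.633
NF = 10 log₁₀(8.633) = 9.36 dB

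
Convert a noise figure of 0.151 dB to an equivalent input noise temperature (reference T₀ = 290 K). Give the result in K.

F = 10^(0.151/10) = 1.03538
T_e = (F − 1)·T₀ = (1.03538 − 1) × 290 = 10.3 K

10.3 K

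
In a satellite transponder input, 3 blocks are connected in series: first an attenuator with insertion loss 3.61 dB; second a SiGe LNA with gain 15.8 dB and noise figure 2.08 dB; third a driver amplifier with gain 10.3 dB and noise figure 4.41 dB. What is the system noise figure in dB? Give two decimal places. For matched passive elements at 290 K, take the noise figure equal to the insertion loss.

Convert to linear (a loss of L dB is a gain of −L dB): F_i = 10^(NF_i/10), G_i = 10^(G_i,dB/10)
  Stage 1: F_1 = 10^(3.61/10) = 2.296, G_1 = 10^(−3.61/10) = 0.4355
  Stage 2: F_2 = 10^(2.08/10) = 1.614, G_2 = 10^(15.8/10) = 38.02
  Stage 3: F_3 = 10^(4.41/10) = 2.761, G_3 = 10^(10.3/10) = 10.72
Friis cascade:
  F = 2.296 + (1.614 − 1)/0.4355 + (2.761 − 1)/16.56 = 3.813
NF = 10 log₁₀(3.813) = 5.81 dB

5.81 dB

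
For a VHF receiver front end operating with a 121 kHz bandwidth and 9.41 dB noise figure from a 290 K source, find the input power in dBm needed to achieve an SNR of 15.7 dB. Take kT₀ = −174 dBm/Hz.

−98.1 dBm

Sensitivity = −174 + 10 log₁₀(B) + NF + SNR_min
= −174 + 50.83 + 9.41 + 15.7
= −98.06 dBm → −98.1 dBm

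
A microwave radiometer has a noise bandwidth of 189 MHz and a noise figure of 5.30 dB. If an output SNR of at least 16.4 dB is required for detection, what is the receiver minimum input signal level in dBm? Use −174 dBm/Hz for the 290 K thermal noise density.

Sensitivity = −174 + 10 log₁₀(B) + NF + SNR_min
= −174 + 82.76 + 5.30 + 16.4
= −69.54 dBm → −69.5 dBm

−69.5 dBm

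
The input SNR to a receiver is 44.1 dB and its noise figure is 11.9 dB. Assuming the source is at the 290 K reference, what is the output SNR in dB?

By definition F = SNR_in/SNR_out, so in dB: SNR_out = SNR_in − NF
SNR_out = 44.1 − 11.9 = 32.2 dB

32.2 dB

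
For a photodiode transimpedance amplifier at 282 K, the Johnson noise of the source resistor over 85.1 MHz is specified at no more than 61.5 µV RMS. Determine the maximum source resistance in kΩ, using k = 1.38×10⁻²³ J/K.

Johnson–Nyquist: V_n = √(4kTRB) ⇒ R = V_n² / (4kTB)
4kTB = 4 × 1.38×10⁻²³ × 282 × 8.51×10⁷ = 1.32×10⁻¹²
R = (6.15×10⁻⁵)² / 1.32×10⁻¹² = 2.86×10³ Ω = 2.86 kΩ

2.86 kΩ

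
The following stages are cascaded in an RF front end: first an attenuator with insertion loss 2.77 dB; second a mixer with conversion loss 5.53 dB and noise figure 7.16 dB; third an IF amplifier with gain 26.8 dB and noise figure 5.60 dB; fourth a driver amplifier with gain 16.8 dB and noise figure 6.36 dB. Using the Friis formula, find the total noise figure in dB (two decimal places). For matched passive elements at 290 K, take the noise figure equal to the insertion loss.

Convert to linear (a loss of L dB is a gain of −L dB): F_i = 10^(NF_i/10), G_i = 10^(G_i,dB/10)
  Stage 1: F_1 = 10^(2.77/10) = 1.892, G_1 = 10^(−2.77/10) = 0.5284
  Stage 2: F_2 = 10^(7.16/10) = 5.200, G_2 = 10^(−5.53/10) = 0.2799
  Stage 3: F_3 = 10^(5.60/10) = 3.631, G_3 = 10^(26.8/10) = 478.6
  Stage 4: F_4 = 10^(6.36/10) = 4.325, G_4 = 10^(16.8/10) = 47.86
Friis cascade:
  F = 1.892 + (5.200 − 1)/0.5284 + (3.631 − 1)/0.1479 + (4.325 − 1)/70.79 = 27.67
NF = 10 log₁₀(27.67) = 14.42 dB

14.42 dB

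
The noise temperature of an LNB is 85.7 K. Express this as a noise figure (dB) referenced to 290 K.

1.12 dB

F = 1 + T_e/T₀ = 1 + 85.7/290 = 1.29552
NF = 10 log₁₀(1.29552) = 1.12 dB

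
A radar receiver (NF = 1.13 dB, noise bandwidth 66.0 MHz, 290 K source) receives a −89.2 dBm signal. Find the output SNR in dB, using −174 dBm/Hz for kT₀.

5.5 dB

Noise floor: N = −174 + 10 log₁₀(B) + NF
10 log₁₀(6.60×10⁷) = 78.2 dB
N = −174 + 78.2 + 1.13 = −94.67 dBm
SNR = P_sig − N = −89.2 − (−94.67) = 5.47 dB → 5.5 dB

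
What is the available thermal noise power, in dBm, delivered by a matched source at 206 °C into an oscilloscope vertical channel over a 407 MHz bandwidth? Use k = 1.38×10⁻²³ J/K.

T = 206 °C + 273.15 = 479.15 K
P_n = kTB = 1.38×10⁻²³ × 479.15 × 4.07×10⁸ = 2.69×10⁻¹² W
In dBm: 10 log₁₀(2.69×10⁻¹² / 10⁻³) = −85.7 dBm

−85.7 dBm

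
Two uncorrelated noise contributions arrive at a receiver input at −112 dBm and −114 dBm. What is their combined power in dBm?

−109.9 dBm

Convert to linear, add, convert back:
P₁ = 6.31×10⁻¹⁵ W, P₂ = 3.98×10⁻¹⁵ W
P_tot = 1.03×10⁻¹⁴ W → 10 log₁₀(P_tot / 10⁻³) = −109.9 dBm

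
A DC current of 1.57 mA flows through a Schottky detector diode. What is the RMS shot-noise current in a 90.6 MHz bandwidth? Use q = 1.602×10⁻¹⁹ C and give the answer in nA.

I_n = √(2qI·B)
2qI·B = 2 × 1.602×10⁻¹⁹ × 1.57×10⁻³ × 9.06×10⁷ = 4.56×10⁻¹⁴ A²
I_n = √(4.56×10⁻¹⁴) = 2.13×10⁻⁷ A = 213 nA

213 nA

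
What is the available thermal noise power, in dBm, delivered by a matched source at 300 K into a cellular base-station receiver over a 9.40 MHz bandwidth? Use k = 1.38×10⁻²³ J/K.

−104.1 dBm

P_n = kTB = 1.38×10⁻²³ × 300 × 9.40×10⁶ = 3.89×10⁻¹⁴ W
In dBm: 10 log₁₀(3.89×10⁻¹⁴ / 10⁻³) = −104.1 dBm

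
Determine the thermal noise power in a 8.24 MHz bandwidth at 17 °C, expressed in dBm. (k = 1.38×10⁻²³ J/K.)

−104.8 dBm

T = 17 °C + 273.15 = 290.15 K
P_n = kTB = 1.38×10⁻²³ × 290.15 × 8.24×10⁶ = 3.30×10⁻¹⁴ W
In dBm: 10 log₁₀(3.30×10⁻¹⁴ / 10⁻³) = −104.8 dBm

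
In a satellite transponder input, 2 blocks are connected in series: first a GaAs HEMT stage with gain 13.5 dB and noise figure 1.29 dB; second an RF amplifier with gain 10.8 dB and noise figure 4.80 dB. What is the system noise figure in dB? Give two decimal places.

1.57 dB

Convert to linear (a loss of L dB is a gain of −L dB): F_i = 10^(NF_i/10), G_i = 10^(G_i,dB/10)
  Stage 1: F_1 = 10^(1.29/10) = 1.346, G_1 = 10^(13.5/10) = 22.39
  Stage 2: F_2 = 10^(4.80/10) = 3.020, G_2 = 10^(10.8/10) = 12.02
Friis cascade:
  F = 1.346 + (3.020 − 1)/22.39 = 1.436
NF = 10 log₁₀(1.436) = 1.57 dB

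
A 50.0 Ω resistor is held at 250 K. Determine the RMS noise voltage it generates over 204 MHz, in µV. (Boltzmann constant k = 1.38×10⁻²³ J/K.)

11.9 µV

V_n = √(4kTRB)
4kTRB = 4 × 1.38×10⁻²³ × 250 × 5.00×10¹ × 2.04×10⁸ = 1.41×10⁻¹⁰ V²
V_n = √(1.41×10⁻¹⁰) = 1.19×10⁻⁵ V = 11.9 µV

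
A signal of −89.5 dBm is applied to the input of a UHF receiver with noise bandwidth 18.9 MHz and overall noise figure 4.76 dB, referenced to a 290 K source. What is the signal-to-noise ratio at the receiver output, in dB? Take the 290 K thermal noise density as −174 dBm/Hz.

7.0 dB

Noise floor: N = −174 + 10 log₁₀(B) + NF
10 log₁₀(1.89×10⁷) = 72.76 dB
N = −174 + 72.76 + 4.76 = −96.48 dBm
SNR = P_sig − N = −89.5 − (−96.48) = 6.98 dB → 7.0 dB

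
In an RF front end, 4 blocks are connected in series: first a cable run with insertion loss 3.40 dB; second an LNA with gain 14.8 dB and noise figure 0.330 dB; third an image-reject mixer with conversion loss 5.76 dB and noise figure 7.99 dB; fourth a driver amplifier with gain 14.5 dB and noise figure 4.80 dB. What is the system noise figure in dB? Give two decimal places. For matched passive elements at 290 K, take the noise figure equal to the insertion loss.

5.18 dB

Convert to linear (a loss of L dB is a gain of −L dB): F_i = 10^(NF_i/10), G_i = 10^(G_i,dB/10)
  Stage 1: F_1 = 10^(3.40/10) = 2.188, G_1 = 10^(−3.40/10) = 0.4571
  Stage 2: F_2 = 10^(0.330/10) = 1.079, G_2 = 10^(14.8/10) = 30.20
  Stage 3: F_3 = 10^(7.99/10) = 6.295, G_3 = 10^(−5.76/10) = 0.2655
  Stage 4: F_4 = 10^(4.80/10) = 3.020, G_4 = 10^(14.5/10) = 28.18
Friis cascade:
  F = 2.188 + (1.079 − 1)/0.4571 + (6.295 − 1)/13.80 + (3.020 − 1)/3.664 = 3.295
NF = 10 log₁₀(3.295) = 5.18 dB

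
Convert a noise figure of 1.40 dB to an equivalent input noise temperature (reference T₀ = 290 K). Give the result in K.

110 K

F = 10^(1.40/10) = 1.38038
T_e = (F − 1)·T₀ = (1.38038 − 1) × 290 = 110 K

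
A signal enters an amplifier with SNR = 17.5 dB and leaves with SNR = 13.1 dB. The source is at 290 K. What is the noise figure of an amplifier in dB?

4.4 dB

NF (dB) = SNR_in(dB) − SNR_out(dB) when the source is at T₀
NF = 17.5 − 13.1 = 4.4 dB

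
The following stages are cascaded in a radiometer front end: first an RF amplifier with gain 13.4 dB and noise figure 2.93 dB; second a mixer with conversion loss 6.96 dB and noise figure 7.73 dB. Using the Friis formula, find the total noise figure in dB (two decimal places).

3.40 dB

Convert to linear (a loss of L dB is a gain of −L dB): F_i = 10^(NF_i/10), G_i = 10^(G_i,dB/10)
  Stage 1: F_1 = 10^(2.93/10) = 1.963, G_1 = 10^(13.4/10) = 21.88
  Stage 2: F_2 = 10^(7.73/10) = 5.929, G_2 = 10^(−6.96/10) = 0.2014
Friis cascade:
  F = 1.963 + (5.929 − 1)/21.88 = 2.189
NF = 10 log₁₀(2.189) = 3.40 dB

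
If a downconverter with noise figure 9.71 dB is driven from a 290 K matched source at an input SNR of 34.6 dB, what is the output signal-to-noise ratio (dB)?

By definition F = SNR_in/SNR_out, so in dB: SNR_out = SNR_in − NF
SNR_out = 34.6 − 9.71 = 24.89 dB

24.89 dB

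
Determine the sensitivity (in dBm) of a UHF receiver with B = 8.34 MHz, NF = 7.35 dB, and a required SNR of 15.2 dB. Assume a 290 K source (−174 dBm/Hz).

Sensitivity = −174 + 10 log₁₀(B) + NF + SNR_min
= −174 + 69.21 + 7.35 + 15.2
= −82.24 dBm → −82.2 dBm

−82.2 dBm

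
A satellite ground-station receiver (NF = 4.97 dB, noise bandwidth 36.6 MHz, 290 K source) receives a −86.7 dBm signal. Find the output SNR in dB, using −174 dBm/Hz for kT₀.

Noise floor: N = −174 + 10 log₁₀(B) + NF
10 log₁₀(3.66×10⁷) = 75.63 dB
N = −174 + 75.63 + 4.97 = −93.40 dBm
SNR = P_sig − N = −86.7 − (−93.40) = 6.70 dB → 6.7 dB

6.7 dB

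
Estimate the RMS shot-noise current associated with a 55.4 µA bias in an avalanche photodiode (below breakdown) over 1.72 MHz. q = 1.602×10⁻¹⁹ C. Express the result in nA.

5.53 nA

I_n = √(2qI·B)
2qI·B = 2 × 1.602×10⁻¹⁹ × 5.54×10⁻⁵ × 1.72×10⁶ = 3.05×10⁻¹⁷ A²
I_n = √(3.05×10⁻¹⁷) = 5.53×10⁻⁹ A = 5.53 nA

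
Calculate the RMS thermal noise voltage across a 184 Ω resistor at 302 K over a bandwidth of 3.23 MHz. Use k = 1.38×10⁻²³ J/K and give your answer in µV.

V_n = √(4kTRB)
4kTRB = 4 × 1.38×10⁻²³ × 302 × 1.84×10² × 3.23×10⁶ = 9.91×10⁻¹² V²
V_n = √(9.91×10⁻¹²) = 3.15×10⁻⁶ V = 3.15 µV

3.15 µV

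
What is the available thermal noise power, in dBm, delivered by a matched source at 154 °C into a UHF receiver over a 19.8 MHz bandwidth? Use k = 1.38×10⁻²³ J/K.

−99.3 dBm

T = 154 °C + 273.15 = 427.15 K
P_n = kTB = 1.38×10⁻²³ × 427.15 × 1.98×10⁷ = 1.17×10⁻¹³ W
In dBm: 10 log₁₀(1.17×10⁻¹³ / 10⁻³) = −99.3 dBm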